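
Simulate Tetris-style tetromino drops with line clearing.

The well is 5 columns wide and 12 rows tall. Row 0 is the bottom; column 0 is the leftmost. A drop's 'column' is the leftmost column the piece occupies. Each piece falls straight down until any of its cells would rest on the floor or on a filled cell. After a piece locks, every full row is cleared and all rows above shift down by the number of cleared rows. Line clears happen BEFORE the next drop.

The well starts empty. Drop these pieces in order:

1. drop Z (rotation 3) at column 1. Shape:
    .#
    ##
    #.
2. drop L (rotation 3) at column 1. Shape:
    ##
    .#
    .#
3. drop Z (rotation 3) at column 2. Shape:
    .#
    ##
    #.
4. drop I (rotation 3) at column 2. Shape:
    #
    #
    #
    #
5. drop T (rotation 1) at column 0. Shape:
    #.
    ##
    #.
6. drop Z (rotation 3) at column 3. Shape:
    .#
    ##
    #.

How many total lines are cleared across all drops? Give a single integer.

Answer: 0

Derivation:
Drop 1: Z rot3 at col 1 lands with bottom-row=0; cleared 0 line(s) (total 0); column heights now [0 2 3 0 0], max=3
Drop 2: L rot3 at col 1 lands with bottom-row=3; cleared 0 line(s) (total 0); column heights now [0 6 6 0 0], max=6
Drop 3: Z rot3 at col 2 lands with bottom-row=6; cleared 0 line(s) (total 0); column heights now [0 6 8 9 0], max=9
Drop 4: I rot3 at col 2 lands with bottom-row=8; cleared 0 line(s) (total 0); column heights now [0 6 12 9 0], max=12
Drop 5: T rot1 at col 0 lands with bottom-row=5; cleared 0 line(s) (total 0); column heights now [8 7 12 9 0], max=12
Drop 6: Z rot3 at col 3 lands with bottom-row=9; cleared 0 line(s) (total 0); column heights now [8 7 12 11 12], max=12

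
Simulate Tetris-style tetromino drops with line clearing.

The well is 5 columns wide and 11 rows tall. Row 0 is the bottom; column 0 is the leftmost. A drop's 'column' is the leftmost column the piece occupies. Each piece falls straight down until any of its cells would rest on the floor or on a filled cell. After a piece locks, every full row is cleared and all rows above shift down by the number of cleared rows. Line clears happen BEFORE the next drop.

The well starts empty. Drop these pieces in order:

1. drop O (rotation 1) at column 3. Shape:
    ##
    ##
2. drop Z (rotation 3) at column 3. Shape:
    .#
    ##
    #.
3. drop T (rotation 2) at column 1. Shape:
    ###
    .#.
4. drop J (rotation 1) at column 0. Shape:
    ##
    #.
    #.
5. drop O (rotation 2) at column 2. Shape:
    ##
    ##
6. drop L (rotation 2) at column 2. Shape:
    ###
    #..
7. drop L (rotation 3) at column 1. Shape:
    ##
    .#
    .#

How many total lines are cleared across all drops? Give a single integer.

Answer: 1

Derivation:
Drop 1: O rot1 at col 3 lands with bottom-row=0; cleared 0 line(s) (total 0); column heights now [0 0 0 2 2], max=2
Drop 2: Z rot3 at col 3 lands with bottom-row=2; cleared 0 line(s) (total 0); column heights now [0 0 0 4 5], max=5
Drop 3: T rot2 at col 1 lands with bottom-row=3; cleared 0 line(s) (total 0); column heights now [0 5 5 5 5], max=5
Drop 4: J rot1 at col 0 lands with bottom-row=3; cleared 1 line(s) (total 1); column heights now [5 5 4 4 4], max=5
Drop 5: O rot2 at col 2 lands with bottom-row=4; cleared 0 line(s) (total 1); column heights now [5 5 6 6 4], max=6
Drop 6: L rot2 at col 2 lands with bottom-row=6; cleared 0 line(s) (total 1); column heights now [5 5 8 8 8], max=8
Drop 7: L rot3 at col 1 lands with bottom-row=8; cleared 0 line(s) (total 1); column heights now [5 11 11 8 8], max=11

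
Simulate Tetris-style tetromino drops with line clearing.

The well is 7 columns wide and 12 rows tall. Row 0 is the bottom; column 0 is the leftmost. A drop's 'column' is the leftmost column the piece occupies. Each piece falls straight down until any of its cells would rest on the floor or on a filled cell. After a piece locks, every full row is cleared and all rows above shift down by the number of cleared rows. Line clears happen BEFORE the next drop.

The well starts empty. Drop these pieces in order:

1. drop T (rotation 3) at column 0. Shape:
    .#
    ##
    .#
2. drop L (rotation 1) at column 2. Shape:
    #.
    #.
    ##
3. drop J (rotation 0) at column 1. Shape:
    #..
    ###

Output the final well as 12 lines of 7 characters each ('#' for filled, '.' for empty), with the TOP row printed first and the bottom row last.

Answer: .......
.......
.......
.......
.......
.......
.......
.#.....
.###...
.##....
###....
.###...

Derivation:
Drop 1: T rot3 at col 0 lands with bottom-row=0; cleared 0 line(s) (total 0); column heights now [2 3 0 0 0 0 0], max=3
Drop 2: L rot1 at col 2 lands with bottom-row=0; cleared 0 line(s) (total 0); column heights now [2 3 3 1 0 0 0], max=3
Drop 3: J rot0 at col 1 lands with bottom-row=3; cleared 0 line(s) (total 0); column heights now [2 5 4 4 0 0 0], max=5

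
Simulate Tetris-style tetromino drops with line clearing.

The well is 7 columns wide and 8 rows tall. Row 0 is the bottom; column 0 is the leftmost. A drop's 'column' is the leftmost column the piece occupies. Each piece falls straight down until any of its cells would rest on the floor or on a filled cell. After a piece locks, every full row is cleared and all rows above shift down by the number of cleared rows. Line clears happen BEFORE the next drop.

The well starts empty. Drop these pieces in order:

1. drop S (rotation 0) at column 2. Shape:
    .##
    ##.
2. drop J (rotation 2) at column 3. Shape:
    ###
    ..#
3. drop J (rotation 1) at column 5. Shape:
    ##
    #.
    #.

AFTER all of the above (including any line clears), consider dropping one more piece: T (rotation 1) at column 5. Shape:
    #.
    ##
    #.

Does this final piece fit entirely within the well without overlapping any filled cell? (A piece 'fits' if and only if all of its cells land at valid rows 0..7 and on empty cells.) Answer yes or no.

Drop 1: S rot0 at col 2 lands with bottom-row=0; cleared 0 line(s) (total 0); column heights now [0 0 1 2 2 0 0], max=2
Drop 2: J rot2 at col 3 lands with bottom-row=1; cleared 0 line(s) (total 0); column heights now [0 0 1 3 3 3 0], max=3
Drop 3: J rot1 at col 5 lands with bottom-row=3; cleared 0 line(s) (total 0); column heights now [0 0 1 3 3 6 6], max=6
Test piece T rot1 at col 5 (width 2): heights before test = [0 0 1 3 3 6 6]; fits = False

Answer: no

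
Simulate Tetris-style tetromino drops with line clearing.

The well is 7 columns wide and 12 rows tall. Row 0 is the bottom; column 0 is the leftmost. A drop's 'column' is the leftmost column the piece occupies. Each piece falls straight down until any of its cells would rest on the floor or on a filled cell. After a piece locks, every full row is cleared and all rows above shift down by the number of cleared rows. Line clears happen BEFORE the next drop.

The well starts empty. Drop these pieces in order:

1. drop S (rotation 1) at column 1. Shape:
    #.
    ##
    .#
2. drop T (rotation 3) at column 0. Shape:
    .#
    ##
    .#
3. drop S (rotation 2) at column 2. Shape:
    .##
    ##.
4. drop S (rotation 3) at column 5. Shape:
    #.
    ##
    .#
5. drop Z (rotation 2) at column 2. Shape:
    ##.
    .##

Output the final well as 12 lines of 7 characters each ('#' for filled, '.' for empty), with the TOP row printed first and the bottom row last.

Answer: .......
.......
.......
.......
.......
.......
.###...
##.##..
.#.##..
.###.#.
.##..##
..#...#

Derivation:
Drop 1: S rot1 at col 1 lands with bottom-row=0; cleared 0 line(s) (total 0); column heights now [0 3 2 0 0 0 0], max=3
Drop 2: T rot3 at col 0 lands with bottom-row=3; cleared 0 line(s) (total 0); column heights now [5 6 2 0 0 0 0], max=6
Drop 3: S rot2 at col 2 lands with bottom-row=2; cleared 0 line(s) (total 0); column heights now [5 6 3 4 4 0 0], max=6
Drop 4: S rot3 at col 5 lands with bottom-row=0; cleared 0 line(s) (total 0); column heights now [5 6 3 4 4 3 2], max=6
Drop 5: Z rot2 at col 2 lands with bottom-row=4; cleared 0 line(s) (total 0); column heights now [5 6 6 6 5 3 2], max=6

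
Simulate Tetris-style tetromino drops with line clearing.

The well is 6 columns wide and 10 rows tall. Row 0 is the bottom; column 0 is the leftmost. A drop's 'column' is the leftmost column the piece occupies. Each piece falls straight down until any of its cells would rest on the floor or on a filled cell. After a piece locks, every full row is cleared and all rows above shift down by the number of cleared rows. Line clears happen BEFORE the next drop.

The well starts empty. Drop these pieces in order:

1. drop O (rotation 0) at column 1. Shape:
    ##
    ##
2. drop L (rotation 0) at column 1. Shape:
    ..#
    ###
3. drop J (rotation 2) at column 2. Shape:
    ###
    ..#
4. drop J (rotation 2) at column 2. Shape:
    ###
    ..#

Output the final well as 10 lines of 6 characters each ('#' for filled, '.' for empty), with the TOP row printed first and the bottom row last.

Drop 1: O rot0 at col 1 lands with bottom-row=0; cleared 0 line(s) (total 0); column heights now [0 2 2 0 0 0], max=2
Drop 2: L rot0 at col 1 lands with bottom-row=2; cleared 0 line(s) (total 0); column heights now [0 3 3 4 0 0], max=4
Drop 3: J rot2 at col 2 lands with bottom-row=3; cleared 0 line(s) (total 0); column heights now [0 3 5 5 5 0], max=5
Drop 4: J rot2 at col 2 lands with bottom-row=5; cleared 0 line(s) (total 0); column heights now [0 3 7 7 7 0], max=7

Answer: ......
......
......
..###.
....#.
..###.
...##.
.###..
.##...
.##...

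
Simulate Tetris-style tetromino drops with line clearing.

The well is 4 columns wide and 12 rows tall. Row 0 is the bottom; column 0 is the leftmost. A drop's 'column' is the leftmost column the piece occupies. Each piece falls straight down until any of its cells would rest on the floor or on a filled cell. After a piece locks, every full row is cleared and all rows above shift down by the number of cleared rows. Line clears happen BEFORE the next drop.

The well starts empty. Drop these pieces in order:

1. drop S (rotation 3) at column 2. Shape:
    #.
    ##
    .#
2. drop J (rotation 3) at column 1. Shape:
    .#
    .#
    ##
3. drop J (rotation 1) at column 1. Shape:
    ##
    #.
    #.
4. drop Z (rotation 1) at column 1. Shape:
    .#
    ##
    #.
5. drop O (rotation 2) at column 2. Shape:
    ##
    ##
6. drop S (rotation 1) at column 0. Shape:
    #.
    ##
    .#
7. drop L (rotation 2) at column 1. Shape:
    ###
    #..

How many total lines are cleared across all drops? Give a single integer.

Drop 1: S rot3 at col 2 lands with bottom-row=0; cleared 0 line(s) (total 0); column heights now [0 0 3 2], max=3
Drop 2: J rot3 at col 1 lands with bottom-row=3; cleared 0 line(s) (total 0); column heights now [0 4 6 2], max=6
Drop 3: J rot1 at col 1 lands with bottom-row=4; cleared 0 line(s) (total 0); column heights now [0 7 7 2], max=7
Drop 4: Z rot1 at col 1 lands with bottom-row=7; cleared 0 line(s) (total 0); column heights now [0 9 10 2], max=10
Drop 5: O rot2 at col 2 lands with bottom-row=10; cleared 0 line(s) (total 0); column heights now [0 9 12 12], max=12
Drop 6: S rot1 at col 0 lands with bottom-row=9; cleared 1 line(s) (total 1); column heights now [11 10 11 11], max=11
Drop 7: L rot2 at col 1 lands with bottom-row=10; cleared 1 line(s) (total 2); column heights now [0 11 11 11], max=11

Answer: 2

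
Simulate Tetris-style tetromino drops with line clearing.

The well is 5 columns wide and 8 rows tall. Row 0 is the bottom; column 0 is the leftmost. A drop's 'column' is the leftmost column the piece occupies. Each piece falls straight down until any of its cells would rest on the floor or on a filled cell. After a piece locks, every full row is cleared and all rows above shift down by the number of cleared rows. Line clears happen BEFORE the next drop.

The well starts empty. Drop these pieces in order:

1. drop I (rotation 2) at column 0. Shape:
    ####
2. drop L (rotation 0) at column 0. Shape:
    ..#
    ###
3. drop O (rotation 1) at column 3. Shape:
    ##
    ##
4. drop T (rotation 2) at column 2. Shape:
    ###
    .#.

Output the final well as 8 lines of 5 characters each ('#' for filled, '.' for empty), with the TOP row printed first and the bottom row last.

Drop 1: I rot2 at col 0 lands with bottom-row=0; cleared 0 line(s) (total 0); column heights now [1 1 1 1 0], max=1
Drop 2: L rot0 at col 0 lands with bottom-row=1; cleared 0 line(s) (total 0); column heights now [2 2 3 1 0], max=3
Drop 3: O rot1 at col 3 lands with bottom-row=1; cleared 1 line(s) (total 1); column heights now [1 1 2 2 2], max=2
Drop 4: T rot2 at col 2 lands with bottom-row=2; cleared 0 line(s) (total 1); column heights now [1 1 4 4 4], max=4

Answer: .....
.....
.....
.....
..###
...#.
..###
####.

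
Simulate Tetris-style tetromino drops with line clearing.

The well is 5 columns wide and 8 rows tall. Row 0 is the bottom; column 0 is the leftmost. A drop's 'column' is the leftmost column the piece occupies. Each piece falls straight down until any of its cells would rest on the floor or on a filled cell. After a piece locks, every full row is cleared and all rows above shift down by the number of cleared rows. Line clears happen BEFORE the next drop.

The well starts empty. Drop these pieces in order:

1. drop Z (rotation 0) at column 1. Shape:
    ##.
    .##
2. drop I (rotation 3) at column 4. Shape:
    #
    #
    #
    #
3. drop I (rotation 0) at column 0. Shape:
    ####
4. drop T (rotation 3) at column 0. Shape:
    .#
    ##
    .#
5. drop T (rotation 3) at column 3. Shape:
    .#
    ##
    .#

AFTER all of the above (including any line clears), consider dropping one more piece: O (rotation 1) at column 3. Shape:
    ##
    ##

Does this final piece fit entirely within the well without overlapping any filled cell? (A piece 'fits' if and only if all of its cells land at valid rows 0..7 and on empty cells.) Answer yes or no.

Answer: yes

Derivation:
Drop 1: Z rot0 at col 1 lands with bottom-row=0; cleared 0 line(s) (total 0); column heights now [0 2 2 1 0], max=2
Drop 2: I rot3 at col 4 lands with bottom-row=0; cleared 0 line(s) (total 0); column heights now [0 2 2 1 4], max=4
Drop 3: I rot0 at col 0 lands with bottom-row=2; cleared 1 line(s) (total 1); column heights now [0 2 2 1 3], max=3
Drop 4: T rot3 at col 0 lands with bottom-row=2; cleared 0 line(s) (total 1); column heights now [4 5 2 1 3], max=5
Drop 5: T rot3 at col 3 lands with bottom-row=3; cleared 0 line(s) (total 1); column heights now [4 5 2 5 6], max=6
Test piece O rot1 at col 3 (width 2): heights before test = [4 5 2 5 6]; fits = True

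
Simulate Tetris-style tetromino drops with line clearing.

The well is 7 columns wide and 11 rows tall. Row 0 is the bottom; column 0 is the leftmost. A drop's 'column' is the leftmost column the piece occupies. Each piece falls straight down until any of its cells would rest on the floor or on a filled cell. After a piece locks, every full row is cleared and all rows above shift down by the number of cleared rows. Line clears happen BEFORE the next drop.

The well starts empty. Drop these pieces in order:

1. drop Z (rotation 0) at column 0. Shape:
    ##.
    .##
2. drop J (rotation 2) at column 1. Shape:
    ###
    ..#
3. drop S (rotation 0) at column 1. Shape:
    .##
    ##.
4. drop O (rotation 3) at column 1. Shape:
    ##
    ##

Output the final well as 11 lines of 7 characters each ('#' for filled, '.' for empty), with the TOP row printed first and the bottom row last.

Drop 1: Z rot0 at col 0 lands with bottom-row=0; cleared 0 line(s) (total 0); column heights now [2 2 1 0 0 0 0], max=2
Drop 2: J rot2 at col 1 lands with bottom-row=1; cleared 0 line(s) (total 0); column heights now [2 3 3 3 0 0 0], max=3
Drop 3: S rot0 at col 1 lands with bottom-row=3; cleared 0 line(s) (total 0); column heights now [2 4 5 5 0 0 0], max=5
Drop 4: O rot3 at col 1 lands with bottom-row=5; cleared 0 line(s) (total 0); column heights now [2 7 7 5 0 0 0], max=7

Answer: .......
.......
.......
.......
.##....
.##....
..##...
.##....
.###...
##.#...
.##....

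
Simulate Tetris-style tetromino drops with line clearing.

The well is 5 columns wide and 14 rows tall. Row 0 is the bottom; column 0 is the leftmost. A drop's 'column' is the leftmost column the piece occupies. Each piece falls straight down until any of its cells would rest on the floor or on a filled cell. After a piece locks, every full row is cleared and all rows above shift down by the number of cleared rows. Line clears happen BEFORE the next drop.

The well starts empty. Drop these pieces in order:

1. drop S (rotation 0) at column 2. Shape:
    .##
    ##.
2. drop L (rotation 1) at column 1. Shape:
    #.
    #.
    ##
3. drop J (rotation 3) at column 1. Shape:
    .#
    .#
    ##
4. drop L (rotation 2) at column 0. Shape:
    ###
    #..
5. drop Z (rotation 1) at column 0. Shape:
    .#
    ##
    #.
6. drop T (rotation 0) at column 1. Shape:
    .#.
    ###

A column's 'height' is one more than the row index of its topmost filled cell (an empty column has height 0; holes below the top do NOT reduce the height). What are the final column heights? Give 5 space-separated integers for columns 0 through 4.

Drop 1: S rot0 at col 2 lands with bottom-row=0; cleared 0 line(s) (total 0); column heights now [0 0 1 2 2], max=2
Drop 2: L rot1 at col 1 lands with bottom-row=1; cleared 0 line(s) (total 0); column heights now [0 4 2 2 2], max=4
Drop 3: J rot3 at col 1 lands with bottom-row=4; cleared 0 line(s) (total 0); column heights now [0 5 7 2 2], max=7
Drop 4: L rot2 at col 0 lands with bottom-row=6; cleared 0 line(s) (total 0); column heights now [8 8 8 2 2], max=8
Drop 5: Z rot1 at col 0 lands with bottom-row=8; cleared 0 line(s) (total 0); column heights now [10 11 8 2 2], max=11
Drop 6: T rot0 at col 1 lands with bottom-row=11; cleared 0 line(s) (total 0); column heights now [10 12 13 12 2], max=13

Answer: 10 12 13 12 2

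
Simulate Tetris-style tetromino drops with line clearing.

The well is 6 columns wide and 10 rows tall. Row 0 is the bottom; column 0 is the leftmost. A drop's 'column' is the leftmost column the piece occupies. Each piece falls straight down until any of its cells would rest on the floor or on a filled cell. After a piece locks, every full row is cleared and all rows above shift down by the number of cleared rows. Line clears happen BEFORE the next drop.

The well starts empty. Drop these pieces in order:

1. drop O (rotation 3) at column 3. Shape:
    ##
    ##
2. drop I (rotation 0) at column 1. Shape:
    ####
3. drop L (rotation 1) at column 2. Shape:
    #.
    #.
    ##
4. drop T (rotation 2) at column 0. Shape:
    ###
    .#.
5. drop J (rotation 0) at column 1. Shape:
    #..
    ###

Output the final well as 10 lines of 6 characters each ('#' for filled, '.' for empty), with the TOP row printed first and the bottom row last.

Drop 1: O rot3 at col 3 lands with bottom-row=0; cleared 0 line(s) (total 0); column heights now [0 0 0 2 2 0], max=2
Drop 2: I rot0 at col 1 lands with bottom-row=2; cleared 0 line(s) (total 0); column heights now [0 3 3 3 3 0], max=3
Drop 3: L rot1 at col 2 lands with bottom-row=3; cleared 0 line(s) (total 0); column heights now [0 3 6 4 3 0], max=6
Drop 4: T rot2 at col 0 lands with bottom-row=5; cleared 0 line(s) (total 0); column heights now [7 7 7 4 3 0], max=7
Drop 5: J rot0 at col 1 lands with bottom-row=7; cleared 0 line(s) (total 0); column heights now [7 9 8 8 3 0], max=9

Answer: ......
.#....
.###..
###...
.##...
..#...
..##..
.####.
...##.
...##.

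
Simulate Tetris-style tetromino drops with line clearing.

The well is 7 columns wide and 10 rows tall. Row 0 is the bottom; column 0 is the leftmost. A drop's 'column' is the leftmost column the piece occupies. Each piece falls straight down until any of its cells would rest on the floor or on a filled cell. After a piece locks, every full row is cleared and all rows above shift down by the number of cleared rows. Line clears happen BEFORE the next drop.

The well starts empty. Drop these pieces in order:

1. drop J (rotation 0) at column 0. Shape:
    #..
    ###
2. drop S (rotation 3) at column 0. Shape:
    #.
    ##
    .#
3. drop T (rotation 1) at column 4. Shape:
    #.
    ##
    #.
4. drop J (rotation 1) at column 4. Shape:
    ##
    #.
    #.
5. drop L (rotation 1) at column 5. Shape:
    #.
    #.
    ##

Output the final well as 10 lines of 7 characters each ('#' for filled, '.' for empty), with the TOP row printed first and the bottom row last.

Answer: .......
.....#.
.....#.
.....##
....##.
....#..
#...#..
##..#..
##..##.
###.#..

Derivation:
Drop 1: J rot0 at col 0 lands with bottom-row=0; cleared 0 line(s) (total 0); column heights now [2 1 1 0 0 0 0], max=2
Drop 2: S rot3 at col 0 lands with bottom-row=1; cleared 0 line(s) (total 0); column heights now [4 3 1 0 0 0 0], max=4
Drop 3: T rot1 at col 4 lands with bottom-row=0; cleared 0 line(s) (total 0); column heights now [4 3 1 0 3 2 0], max=4
Drop 4: J rot1 at col 4 lands with bottom-row=3; cleared 0 line(s) (total 0); column heights now [4 3 1 0 6 6 0], max=6
Drop 5: L rot1 at col 5 lands with bottom-row=6; cleared 0 line(s) (total 0); column heights now [4 3 1 0 6 9 7], max=9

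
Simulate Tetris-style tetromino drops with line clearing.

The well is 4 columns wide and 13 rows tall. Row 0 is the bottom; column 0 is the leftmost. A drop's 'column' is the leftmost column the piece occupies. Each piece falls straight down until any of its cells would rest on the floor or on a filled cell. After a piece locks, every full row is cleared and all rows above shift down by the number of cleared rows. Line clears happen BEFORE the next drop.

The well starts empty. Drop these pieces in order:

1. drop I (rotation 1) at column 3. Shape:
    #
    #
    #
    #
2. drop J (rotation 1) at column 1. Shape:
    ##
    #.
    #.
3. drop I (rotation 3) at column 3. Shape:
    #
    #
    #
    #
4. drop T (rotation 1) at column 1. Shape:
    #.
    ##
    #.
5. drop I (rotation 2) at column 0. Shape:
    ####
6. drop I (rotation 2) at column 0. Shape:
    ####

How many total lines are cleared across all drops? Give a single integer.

Answer: 2

Derivation:
Drop 1: I rot1 at col 3 lands with bottom-row=0; cleared 0 line(s) (total 0); column heights now [0 0 0 4], max=4
Drop 2: J rot1 at col 1 lands with bottom-row=0; cleared 0 line(s) (total 0); column heights now [0 3 3 4], max=4
Drop 3: I rot3 at col 3 lands with bottom-row=4; cleared 0 line(s) (total 0); column heights now [0 3 3 8], max=8
Drop 4: T rot1 at col 1 lands with bottom-row=3; cleared 0 line(s) (total 0); column heights now [0 6 5 8], max=8
Drop 5: I rot2 at col 0 lands with bottom-row=8; cleared 1 line(s) (total 1); column heights now [0 6 5 8], max=8
Drop 6: I rot2 at col 0 lands with bottom-row=8; cleared 1 line(s) (total 2); column heights now [0 6 5 8], max=8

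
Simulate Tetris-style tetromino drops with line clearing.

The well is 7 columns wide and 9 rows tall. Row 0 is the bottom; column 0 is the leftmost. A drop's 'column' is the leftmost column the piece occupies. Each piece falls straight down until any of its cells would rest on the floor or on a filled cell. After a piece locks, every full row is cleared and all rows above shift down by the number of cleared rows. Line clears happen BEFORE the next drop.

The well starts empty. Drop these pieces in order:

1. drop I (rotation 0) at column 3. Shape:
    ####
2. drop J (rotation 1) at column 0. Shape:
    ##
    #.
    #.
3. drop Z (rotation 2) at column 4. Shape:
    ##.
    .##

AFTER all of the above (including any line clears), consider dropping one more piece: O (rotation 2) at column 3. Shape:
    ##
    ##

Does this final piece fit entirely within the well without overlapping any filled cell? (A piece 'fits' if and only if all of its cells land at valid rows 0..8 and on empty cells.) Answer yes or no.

Drop 1: I rot0 at col 3 lands with bottom-row=0; cleared 0 line(s) (total 0); column heights now [0 0 0 1 1 1 1], max=1
Drop 2: J rot1 at col 0 lands with bottom-row=0; cleared 0 line(s) (total 0); column heights now [3 3 0 1 1 1 1], max=3
Drop 3: Z rot2 at col 4 lands with bottom-row=1; cleared 0 line(s) (total 0); column heights now [3 3 0 1 3 3 2], max=3
Test piece O rot2 at col 3 (width 2): heights before test = [3 3 0 1 3 3 2]; fits = True

Answer: yes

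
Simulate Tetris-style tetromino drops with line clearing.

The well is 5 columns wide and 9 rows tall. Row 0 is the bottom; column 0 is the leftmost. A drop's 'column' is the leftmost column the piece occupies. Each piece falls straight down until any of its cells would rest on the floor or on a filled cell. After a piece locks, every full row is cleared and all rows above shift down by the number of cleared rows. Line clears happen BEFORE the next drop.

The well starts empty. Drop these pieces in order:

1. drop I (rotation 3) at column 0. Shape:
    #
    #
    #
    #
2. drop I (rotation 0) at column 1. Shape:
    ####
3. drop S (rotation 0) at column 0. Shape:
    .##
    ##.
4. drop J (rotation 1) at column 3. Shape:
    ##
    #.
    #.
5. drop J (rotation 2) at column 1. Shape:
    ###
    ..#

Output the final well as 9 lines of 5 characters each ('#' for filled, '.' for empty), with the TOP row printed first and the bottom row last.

Answer: .....
.....
.....
.###.
.###.
##...
#..##
#..#.
#..#.

Derivation:
Drop 1: I rot3 at col 0 lands with bottom-row=0; cleared 0 line(s) (total 0); column heights now [4 0 0 0 0], max=4
Drop 2: I rot0 at col 1 lands with bottom-row=0; cleared 1 line(s) (total 1); column heights now [3 0 0 0 0], max=3
Drop 3: S rot0 at col 0 lands with bottom-row=3; cleared 0 line(s) (total 1); column heights now [4 5 5 0 0], max=5
Drop 4: J rot1 at col 3 lands with bottom-row=0; cleared 0 line(s) (total 1); column heights now [4 5 5 3 3], max=5
Drop 5: J rot2 at col 1 lands with bottom-row=4; cleared 0 line(s) (total 1); column heights now [4 6 6 6 3], max=6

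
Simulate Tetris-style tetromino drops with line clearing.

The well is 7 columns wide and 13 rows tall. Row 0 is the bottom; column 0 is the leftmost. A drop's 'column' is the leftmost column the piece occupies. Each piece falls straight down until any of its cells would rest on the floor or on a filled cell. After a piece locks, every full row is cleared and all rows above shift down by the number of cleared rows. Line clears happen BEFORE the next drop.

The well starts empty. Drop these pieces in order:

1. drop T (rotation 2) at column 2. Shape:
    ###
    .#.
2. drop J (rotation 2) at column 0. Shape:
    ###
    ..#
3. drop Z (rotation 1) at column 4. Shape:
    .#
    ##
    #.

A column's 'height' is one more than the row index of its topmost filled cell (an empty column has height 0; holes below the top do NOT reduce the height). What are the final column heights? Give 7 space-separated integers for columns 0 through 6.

Answer: 4 4 4 2 4 5 0

Derivation:
Drop 1: T rot2 at col 2 lands with bottom-row=0; cleared 0 line(s) (total 0); column heights now [0 0 2 2 2 0 0], max=2
Drop 2: J rot2 at col 0 lands with bottom-row=2; cleared 0 line(s) (total 0); column heights now [4 4 4 2 2 0 0], max=4
Drop 3: Z rot1 at col 4 lands with bottom-row=2; cleared 0 line(s) (total 0); column heights now [4 4 4 2 4 5 0], max=5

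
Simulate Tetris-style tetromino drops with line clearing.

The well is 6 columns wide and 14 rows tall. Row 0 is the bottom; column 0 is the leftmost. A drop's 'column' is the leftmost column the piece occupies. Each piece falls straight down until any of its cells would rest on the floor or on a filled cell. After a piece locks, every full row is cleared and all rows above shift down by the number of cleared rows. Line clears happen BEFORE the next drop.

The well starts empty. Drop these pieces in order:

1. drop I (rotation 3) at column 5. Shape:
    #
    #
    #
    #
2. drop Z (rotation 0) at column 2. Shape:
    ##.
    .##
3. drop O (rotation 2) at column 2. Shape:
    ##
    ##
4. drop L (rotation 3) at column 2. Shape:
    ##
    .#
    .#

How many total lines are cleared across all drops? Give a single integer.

Answer: 0

Derivation:
Drop 1: I rot3 at col 5 lands with bottom-row=0; cleared 0 line(s) (total 0); column heights now [0 0 0 0 0 4], max=4
Drop 2: Z rot0 at col 2 lands with bottom-row=0; cleared 0 line(s) (total 0); column heights now [0 0 2 2 1 4], max=4
Drop 3: O rot2 at col 2 lands with bottom-row=2; cleared 0 line(s) (total 0); column heights now [0 0 4 4 1 4], max=4
Drop 4: L rot3 at col 2 lands with bottom-row=4; cleared 0 line(s) (total 0); column heights now [0 0 7 7 1 4], max=7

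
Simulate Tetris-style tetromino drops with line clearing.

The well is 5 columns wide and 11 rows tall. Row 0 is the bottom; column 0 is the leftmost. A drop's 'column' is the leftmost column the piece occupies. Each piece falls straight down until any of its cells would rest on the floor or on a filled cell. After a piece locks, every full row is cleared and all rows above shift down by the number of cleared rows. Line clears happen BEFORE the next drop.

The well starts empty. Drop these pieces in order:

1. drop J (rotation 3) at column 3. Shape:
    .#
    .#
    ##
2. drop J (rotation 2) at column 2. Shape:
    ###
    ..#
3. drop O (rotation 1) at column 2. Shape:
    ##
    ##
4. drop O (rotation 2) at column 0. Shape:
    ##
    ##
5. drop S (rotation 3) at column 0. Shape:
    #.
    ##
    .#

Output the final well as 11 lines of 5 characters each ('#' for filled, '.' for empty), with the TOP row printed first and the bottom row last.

Drop 1: J rot3 at col 3 lands with bottom-row=0; cleared 0 line(s) (total 0); column heights now [0 0 0 1 3], max=3
Drop 2: J rot2 at col 2 lands with bottom-row=3; cleared 0 line(s) (total 0); column heights now [0 0 5 5 5], max=5
Drop 3: O rot1 at col 2 lands with bottom-row=5; cleared 0 line(s) (total 0); column heights now [0 0 7 7 5], max=7
Drop 4: O rot2 at col 0 lands with bottom-row=0; cleared 0 line(s) (total 0); column heights now [2 2 7 7 5], max=7
Drop 5: S rot3 at col 0 lands with bottom-row=2; cleared 0 line(s) (total 0); column heights now [5 4 7 7 5], max=7

Answer: .....
.....
.....
.....
..##.
..##.
#.###
##..#
.#..#
##..#
##.##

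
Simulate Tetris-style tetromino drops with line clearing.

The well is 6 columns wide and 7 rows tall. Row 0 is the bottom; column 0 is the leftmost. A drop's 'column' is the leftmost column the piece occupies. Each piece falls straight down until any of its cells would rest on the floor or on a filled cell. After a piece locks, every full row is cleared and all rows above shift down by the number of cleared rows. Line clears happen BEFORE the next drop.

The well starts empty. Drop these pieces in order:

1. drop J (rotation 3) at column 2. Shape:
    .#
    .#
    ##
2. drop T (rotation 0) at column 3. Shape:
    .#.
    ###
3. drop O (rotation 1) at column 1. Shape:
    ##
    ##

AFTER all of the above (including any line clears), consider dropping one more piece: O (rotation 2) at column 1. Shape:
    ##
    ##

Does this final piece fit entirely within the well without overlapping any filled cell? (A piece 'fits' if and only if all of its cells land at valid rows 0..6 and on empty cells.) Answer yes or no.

Drop 1: J rot3 at col 2 lands with bottom-row=0; cleared 0 line(s) (total 0); column heights now [0 0 1 3 0 0], max=3
Drop 2: T rot0 at col 3 lands with bottom-row=3; cleared 0 line(s) (total 0); column heights now [0 0 1 4 5 4], max=5
Drop 3: O rot1 at col 1 lands with bottom-row=1; cleared 0 line(s) (total 0); column heights now [0 3 3 4 5 4], max=5
Test piece O rot2 at col 1 (width 2): heights before test = [0 3 3 4 5 4]; fits = True

Answer: yes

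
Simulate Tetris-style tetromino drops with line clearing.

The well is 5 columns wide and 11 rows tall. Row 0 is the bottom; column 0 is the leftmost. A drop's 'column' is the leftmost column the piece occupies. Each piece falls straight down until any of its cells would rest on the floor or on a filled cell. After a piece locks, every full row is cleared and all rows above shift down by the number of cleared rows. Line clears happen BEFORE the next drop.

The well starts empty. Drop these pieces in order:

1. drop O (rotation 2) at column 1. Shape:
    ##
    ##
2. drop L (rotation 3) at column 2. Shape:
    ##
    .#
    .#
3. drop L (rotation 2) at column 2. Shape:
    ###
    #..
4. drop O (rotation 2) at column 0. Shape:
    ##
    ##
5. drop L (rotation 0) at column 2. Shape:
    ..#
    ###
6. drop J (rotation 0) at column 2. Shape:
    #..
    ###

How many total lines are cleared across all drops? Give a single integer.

Drop 1: O rot2 at col 1 lands with bottom-row=0; cleared 0 line(s) (total 0); column heights now [0 2 2 0 0], max=2
Drop 2: L rot3 at col 2 lands with bottom-row=0; cleared 0 line(s) (total 0); column heights now [0 2 3 3 0], max=3
Drop 3: L rot2 at col 2 lands with bottom-row=3; cleared 0 line(s) (total 0); column heights now [0 2 5 5 5], max=5
Drop 4: O rot2 at col 0 lands with bottom-row=2; cleared 0 line(s) (total 0); column heights now [4 4 5 5 5], max=5
Drop 5: L rot0 at col 2 lands with bottom-row=5; cleared 0 line(s) (total 0); column heights now [4 4 6 6 7], max=7
Drop 6: J rot0 at col 2 lands with bottom-row=7; cleared 0 line(s) (total 0); column heights now [4 4 9 8 8], max=9

Answer: 0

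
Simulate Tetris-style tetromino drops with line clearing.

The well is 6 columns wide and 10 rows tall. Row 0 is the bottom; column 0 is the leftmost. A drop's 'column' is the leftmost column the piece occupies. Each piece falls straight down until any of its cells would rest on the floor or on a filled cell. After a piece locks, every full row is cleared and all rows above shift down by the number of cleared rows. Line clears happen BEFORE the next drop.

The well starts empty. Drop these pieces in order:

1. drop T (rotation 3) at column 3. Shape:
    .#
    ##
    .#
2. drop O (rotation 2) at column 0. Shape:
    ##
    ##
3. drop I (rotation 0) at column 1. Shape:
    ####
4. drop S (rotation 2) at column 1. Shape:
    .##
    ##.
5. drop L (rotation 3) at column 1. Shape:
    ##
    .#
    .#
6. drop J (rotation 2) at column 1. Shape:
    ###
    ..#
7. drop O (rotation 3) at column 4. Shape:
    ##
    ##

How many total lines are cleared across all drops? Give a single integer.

Answer: 0

Derivation:
Drop 1: T rot3 at col 3 lands with bottom-row=0; cleared 0 line(s) (total 0); column heights now [0 0 0 2 3 0], max=3
Drop 2: O rot2 at col 0 lands with bottom-row=0; cleared 0 line(s) (total 0); column heights now [2 2 0 2 3 0], max=3
Drop 3: I rot0 at col 1 lands with bottom-row=3; cleared 0 line(s) (total 0); column heights now [2 4 4 4 4 0], max=4
Drop 4: S rot2 at col 1 lands with bottom-row=4; cleared 0 line(s) (total 0); column heights now [2 5 6 6 4 0], max=6
Drop 5: L rot3 at col 1 lands with bottom-row=6; cleared 0 line(s) (total 0); column heights now [2 9 9 6 4 0], max=9
Drop 6: J rot2 at col 1 lands with bottom-row=8; cleared 0 line(s) (total 0); column heights now [2 10 10 10 4 0], max=10
Drop 7: O rot3 at col 4 lands with bottom-row=4; cleared 0 line(s) (total 0); column heights now [2 10 10 10 6 6], max=10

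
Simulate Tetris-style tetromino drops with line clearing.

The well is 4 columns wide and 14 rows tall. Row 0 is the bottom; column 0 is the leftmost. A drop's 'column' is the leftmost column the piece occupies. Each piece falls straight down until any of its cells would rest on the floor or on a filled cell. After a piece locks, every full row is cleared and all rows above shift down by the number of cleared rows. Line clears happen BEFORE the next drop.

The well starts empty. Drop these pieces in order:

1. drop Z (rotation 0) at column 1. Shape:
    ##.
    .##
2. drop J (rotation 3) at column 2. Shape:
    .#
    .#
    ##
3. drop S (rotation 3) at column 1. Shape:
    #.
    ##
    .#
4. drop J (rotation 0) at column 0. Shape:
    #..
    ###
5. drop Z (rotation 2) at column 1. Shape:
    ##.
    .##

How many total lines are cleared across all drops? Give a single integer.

Answer: 0

Derivation:
Drop 1: Z rot0 at col 1 lands with bottom-row=0; cleared 0 line(s) (total 0); column heights now [0 2 2 1], max=2
Drop 2: J rot3 at col 2 lands with bottom-row=2; cleared 0 line(s) (total 0); column heights now [0 2 3 5], max=5
Drop 3: S rot3 at col 1 lands with bottom-row=3; cleared 0 line(s) (total 0); column heights now [0 6 5 5], max=6
Drop 4: J rot0 at col 0 lands with bottom-row=6; cleared 0 line(s) (total 0); column heights now [8 7 7 5], max=8
Drop 5: Z rot2 at col 1 lands with bottom-row=7; cleared 0 line(s) (total 0); column heights now [8 9 9 8], max=9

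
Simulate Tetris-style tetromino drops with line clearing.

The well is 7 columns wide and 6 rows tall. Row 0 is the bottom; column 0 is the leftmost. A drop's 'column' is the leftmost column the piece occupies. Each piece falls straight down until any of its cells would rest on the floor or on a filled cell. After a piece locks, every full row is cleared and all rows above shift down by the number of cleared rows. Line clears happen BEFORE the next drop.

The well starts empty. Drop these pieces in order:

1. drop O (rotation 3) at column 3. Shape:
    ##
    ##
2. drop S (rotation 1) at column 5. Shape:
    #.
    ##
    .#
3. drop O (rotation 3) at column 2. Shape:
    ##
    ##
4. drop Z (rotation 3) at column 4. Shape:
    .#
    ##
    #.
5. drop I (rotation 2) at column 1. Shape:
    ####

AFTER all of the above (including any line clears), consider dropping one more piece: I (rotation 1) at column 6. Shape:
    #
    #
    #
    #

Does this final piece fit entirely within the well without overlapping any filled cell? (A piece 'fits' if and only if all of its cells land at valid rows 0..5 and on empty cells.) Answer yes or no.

Drop 1: O rot3 at col 3 lands with bottom-row=0; cleared 0 line(s) (total 0); column heights now [0 0 0 2 2 0 0], max=2
Drop 2: S rot1 at col 5 lands with bottom-row=0; cleared 0 line(s) (total 0); column heights now [0 0 0 2 2 3 2], max=3
Drop 3: O rot3 at col 2 lands with bottom-row=2; cleared 0 line(s) (total 0); column heights now [0 0 4 4 2 3 2], max=4
Drop 4: Z rot3 at col 4 lands with bottom-row=2; cleared 0 line(s) (total 0); column heights now [0 0 4 4 4 5 2], max=5
Drop 5: I rot2 at col 1 lands with bottom-row=4; cleared 0 line(s) (total 0); column heights now [0 5 5 5 5 5 2], max=5
Test piece I rot1 at col 6 (width 1): heights before test = [0 5 5 5 5 5 2]; fits = True

Answer: yes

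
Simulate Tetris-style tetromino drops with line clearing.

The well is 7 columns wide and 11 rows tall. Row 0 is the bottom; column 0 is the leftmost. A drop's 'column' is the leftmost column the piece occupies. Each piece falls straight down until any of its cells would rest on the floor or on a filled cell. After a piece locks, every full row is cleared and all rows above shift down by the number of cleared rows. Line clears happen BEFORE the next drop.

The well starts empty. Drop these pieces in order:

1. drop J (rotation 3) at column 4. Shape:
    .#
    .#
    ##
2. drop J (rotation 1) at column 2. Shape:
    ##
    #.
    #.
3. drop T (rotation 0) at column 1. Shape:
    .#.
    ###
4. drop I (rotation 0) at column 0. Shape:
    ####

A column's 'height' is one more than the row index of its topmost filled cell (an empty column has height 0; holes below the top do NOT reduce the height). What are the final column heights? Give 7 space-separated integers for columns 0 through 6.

Drop 1: J rot3 at col 4 lands with bottom-row=0; cleared 0 line(s) (total 0); column heights now [0 0 0 0 1 3 0], max=3
Drop 2: J rot1 at col 2 lands with bottom-row=0; cleared 0 line(s) (total 0); column heights now [0 0 3 3 1 3 0], max=3
Drop 3: T rot0 at col 1 lands with bottom-row=3; cleared 0 line(s) (total 0); column heights now [0 4 5 4 1 3 0], max=5
Drop 4: I rot0 at col 0 lands with bottom-row=5; cleared 0 line(s) (total 0); column heights now [6 6 6 6 1 3 0], max=6

Answer: 6 6 6 6 1 3 0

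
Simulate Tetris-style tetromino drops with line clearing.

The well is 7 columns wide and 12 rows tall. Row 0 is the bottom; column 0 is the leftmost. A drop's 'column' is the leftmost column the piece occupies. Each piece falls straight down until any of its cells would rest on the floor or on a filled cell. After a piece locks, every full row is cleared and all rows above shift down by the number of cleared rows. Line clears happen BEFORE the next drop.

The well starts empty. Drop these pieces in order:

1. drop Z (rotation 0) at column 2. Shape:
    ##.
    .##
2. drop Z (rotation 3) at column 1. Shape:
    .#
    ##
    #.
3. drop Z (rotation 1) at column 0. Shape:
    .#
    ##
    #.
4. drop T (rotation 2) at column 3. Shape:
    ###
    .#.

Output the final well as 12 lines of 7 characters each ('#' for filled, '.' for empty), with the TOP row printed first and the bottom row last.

Drop 1: Z rot0 at col 2 lands with bottom-row=0; cleared 0 line(s) (total 0); column heights now [0 0 2 2 1 0 0], max=2
Drop 2: Z rot3 at col 1 lands with bottom-row=1; cleared 0 line(s) (total 0); column heights now [0 3 4 2 1 0 0], max=4
Drop 3: Z rot1 at col 0 lands with bottom-row=2; cleared 0 line(s) (total 0); column heights now [4 5 4 2 1 0 0], max=5
Drop 4: T rot2 at col 3 lands with bottom-row=1; cleared 0 line(s) (total 0); column heights now [4 5 4 3 3 3 0], max=5

Answer: .......
.......
.......
.......
.......
.......
.......
.#.....
###....
######.
.####..
...##..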